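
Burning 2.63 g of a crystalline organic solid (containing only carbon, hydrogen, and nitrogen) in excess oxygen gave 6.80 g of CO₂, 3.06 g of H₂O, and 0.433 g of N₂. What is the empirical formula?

mol C = 6.80 g CO₂ ÷ 44.009 g/mol = 0.1545 mol
mol H = 2 × 3.06 g H₂O ÷ 18.015 g/mol = 0.3397 mol
mol N = 2 × 0.433 g N₂ ÷ 28.014 g/mol = 0.03091 mol
Divide by the smallest (0.03091 mol): C 4.998, H 10.989, N 1.000

C5H11N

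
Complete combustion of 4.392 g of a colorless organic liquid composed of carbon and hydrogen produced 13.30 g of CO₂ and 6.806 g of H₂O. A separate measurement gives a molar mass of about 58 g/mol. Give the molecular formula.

C4H10

mol C = 13.30 g CO₂ ÷ 44.009 g/mol = 0.30221 mol
mol H = 2 × 6.806 g H₂O ÷ 18.015 g/mol = 0.75559 mol
Divide by the smallest (0.30221 mol): C 1.000, H 2.500
Multiplying each by 2 gives whole numbers: C 2.00, H 5.00
Empirical formula: C2H5
Empirical-formula mass = 29.06 g/mol; 58 ÷ 29.06 ≈ 2, so the molecular formula is C4H10.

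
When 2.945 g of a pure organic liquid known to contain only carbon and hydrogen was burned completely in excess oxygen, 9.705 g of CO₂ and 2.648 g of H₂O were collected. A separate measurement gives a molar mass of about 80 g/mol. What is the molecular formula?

mol C = 9.705 g CO₂ ÷ 44.009 g/mol = 0.22052 mol
mol H = 2 × 2.648 g H₂O ÷ 18.015 g/mol = 0.29398 mol
Divide by the smallest (0.22052 mol): C 1.000, H 1.333
Multiplying each by 3 gives whole numbers: C 3.00, H 4.00
Empirical formula: C3H4
Empirical-formula mass = 40.06 g/mol; 80 ÷ 40.06 ≈ 2, so the molecular formula is C6H8.

C6H8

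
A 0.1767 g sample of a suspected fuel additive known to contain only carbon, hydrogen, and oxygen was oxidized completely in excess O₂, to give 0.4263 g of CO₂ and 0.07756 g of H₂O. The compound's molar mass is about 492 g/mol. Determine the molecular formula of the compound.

mol C = 0.4263 g CO₂ ÷ 44.009 g/mol = 0.0096867 mol
mol H = 2 × 0.07756 g H₂O ÷ 18.015 g/mol = 0.0086106 mol
mass O = 0.1767 − (0.11635 + 0.0086795) = 0.051674 g → mol O = 0.051674 ÷ 15.999 = 0.0032298 mol
Divide by the smallest (0.0032298 mol): C 2.999, H 2.666, O 1.000
Multiplying each by 3 gives whole numbers: C 9.00, H 8.00, O 3.00
Empirical formula: C9H8O3
Empirical-formula mass = 164.16 g/mol; 492 ÷ 164.16 ≈ 3, so the molecular formula is C27H24O9.

C27H24O9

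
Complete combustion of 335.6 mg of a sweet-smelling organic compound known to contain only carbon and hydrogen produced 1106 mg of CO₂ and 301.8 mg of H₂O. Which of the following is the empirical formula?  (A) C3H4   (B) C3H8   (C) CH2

(A) C3H4

mol C = 1.106 g CO₂ ÷ 44.009 g/mol = 0.025131 mol
mol H = 2 × 0.3018 g H₂O ÷ 18.015 g/mol = 0.033505 mol
Divide by the smallest (0.025131 mol): C 1.000, H 1.333
Multiplying each by 3 gives whole numbers: C 3.00, H 4.00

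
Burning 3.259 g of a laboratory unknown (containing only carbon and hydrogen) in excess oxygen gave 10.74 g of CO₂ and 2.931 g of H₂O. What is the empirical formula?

mol C = 10.74 g CO₂ ÷ 44.009 g/mol = 0.24404 mol
mol H = 2 × 2.931 g H₂O ÷ 18.015 g/mol = 0.32540 mol
Divide by the smallest (0.24404 mol): C 1.000, H 1.333
Multiplying each by 3 gives whole numbers: C 3.00, H 4.00

C3H4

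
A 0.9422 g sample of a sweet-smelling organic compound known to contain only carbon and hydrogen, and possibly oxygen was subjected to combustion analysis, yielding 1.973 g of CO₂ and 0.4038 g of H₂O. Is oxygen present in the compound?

mol C = 1.973 g CO₂ ÷ 44.009 g/mol = 0.044832 mol
mol H = 2 × 0.4038 g H₂O ÷ 18.015 g/mol = 0.044829 mol
C and H account for only 0.58366 g of the 0.9422 g sample; the remaining 0.35854 g must be oxygen.

yes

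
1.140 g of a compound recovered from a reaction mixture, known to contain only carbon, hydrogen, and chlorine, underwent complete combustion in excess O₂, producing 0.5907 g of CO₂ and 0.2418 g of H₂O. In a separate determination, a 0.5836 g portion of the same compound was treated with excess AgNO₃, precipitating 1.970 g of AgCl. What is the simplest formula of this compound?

CH2Cl2

mol C = 0.5907 g CO₂ ÷ 44.009 g/mol = 0.013422 mol
mol H = 2 × 0.2418 g H₂O ÷ 18.015 g/mol = 0.026844 mol
From the AgCl data: mol Cl per gram of compound = (1.970 ÷ 143.318) ÷ 0.5836 = 0.023553 mol/g, so in the 1.140 g combustion sample mol Cl = 0.026851 mol
Divide by the smallest (0.013422 mol): C 1.000, H 2.000, Cl 2.000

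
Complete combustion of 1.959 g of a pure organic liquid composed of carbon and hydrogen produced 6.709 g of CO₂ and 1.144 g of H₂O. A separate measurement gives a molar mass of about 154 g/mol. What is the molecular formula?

mol C = 6.709 g CO₂ ÷ 44.009 g/mol = 0.15245 mol
mol H = 2 × 1.144 g H₂O ÷ 18.015 g/mol = 0.12701 mol
Divide by the smallest (0.12701 mol): C 1.200, H 1.000
Multiplying each by 5 gives whole numbers: C 6.00, H 5.00
Empirical formula: C6H5
Empirical-formula mass = 77.11 g/mol; 154 ÷ 77.11 ≈ 2, so the molecular formula is C12H10.

C12H10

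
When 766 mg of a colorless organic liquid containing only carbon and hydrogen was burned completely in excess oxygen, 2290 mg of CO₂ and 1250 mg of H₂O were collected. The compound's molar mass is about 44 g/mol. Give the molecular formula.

mol C = 2.29 g CO₂ ÷ 44.009 g/mol = 0.05203 mol
mol H = 2 × 1.25 g H₂O ÷ 18.015 g/mol = 0.1388 mol
Divide by the smallest (0.05203 mol): C 1.000, H 2.667
Multiplying each by 3 gives whole numbers: C 3.00, H 8.00
Empirical formula: C3H8
Empirical-formula mass = 44.10 g/mol; 44 ÷ 44.10 ≈ 1, so the molecular formula is C3H8.

C3H8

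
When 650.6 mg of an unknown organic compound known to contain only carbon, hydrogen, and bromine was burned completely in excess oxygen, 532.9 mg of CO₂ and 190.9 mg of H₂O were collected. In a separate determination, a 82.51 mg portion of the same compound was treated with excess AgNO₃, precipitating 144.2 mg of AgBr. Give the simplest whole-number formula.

mol C = 0.5329 g CO₂ ÷ 44.009 g/mol = 0.012109 mol
mol H = 2 × 0.1909 g H₂O ÷ 18.015 g/mol = 0.021193 mol
From the AgBr data: mol Br per gram of compound = (0.1442 ÷ 187.772) ÷ 0.08251 = 0.0093074 mol/g, so in the 0.6506 g combustion sample mol Br = 0.0060554 mol
Divide by the smallest (0.0060554 mol): C 2.000, H 3.500, Br 1.000
Multiplying each by 2 gives whole numbers: C 4.00, H 7.00, Br 2.00

C4H7Br2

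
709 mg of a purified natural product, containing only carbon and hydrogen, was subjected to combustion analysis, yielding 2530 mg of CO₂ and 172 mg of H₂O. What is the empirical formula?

C3H

mol C = 2.53 g CO₂ ÷ 44.009 g/mol = 0.05749 mol
mol H = 2 × 0.172 g H₂O ÷ 18.015 g/mol = 0.01910 mol
Divide by the smallest (0.01910 mol): C 3.011, H 1.000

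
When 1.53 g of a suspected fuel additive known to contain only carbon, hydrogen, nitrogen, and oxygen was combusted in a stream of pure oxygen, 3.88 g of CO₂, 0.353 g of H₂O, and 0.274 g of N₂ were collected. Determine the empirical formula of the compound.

mol C = 3.88 g CO₂ ÷ 44.009 g/mol = 0.08816 mol
mol H = 2 × 0.353 g H₂O ÷ 18.015 g/mol = 0.03919 mol
mol N = 2 × 0.274 g N₂ ÷ 28.014 g/mol = 0.01956 mol
mass O = 1.53 − (1.059 + 0.03950 + 0.2740) = 0.1576 g → mol O = 0.1576 ÷ 15.999 = 0.009848 mol
Divide by the smallest (0.009848 mol): C 8.952, H 3.979, N 1.986, O 1.000

C9H4N2O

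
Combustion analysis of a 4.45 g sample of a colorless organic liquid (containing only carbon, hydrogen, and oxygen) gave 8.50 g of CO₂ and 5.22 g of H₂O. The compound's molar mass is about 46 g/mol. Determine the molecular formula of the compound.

mol C = 8.50 g CO₂ ÷ 44.009 g/mol = 0.1931 mol
mol H = 2 × 5.22 g H₂O ÷ 18.015 g/mol = 0.5795 mol
mass O = 4.45 − (2.320 + 0.5842) = 1.546 g → mol O = 1.546 ÷ 15.999 = 0.09663 mol
Divide by the smallest (0.09663 mol): C 1.999, H 5.997, O 1.000
Empirical formula: C2H6O
Empirical-formula mass = 46.07 g/mol; 46 ÷ 46.07 ≈ 1, so the molecular formula is C2H6O.

C2H6O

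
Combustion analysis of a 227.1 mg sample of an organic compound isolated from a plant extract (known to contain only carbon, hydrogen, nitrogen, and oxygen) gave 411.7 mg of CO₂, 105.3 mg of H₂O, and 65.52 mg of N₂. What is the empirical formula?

C4H5N2O

mol C = 0.4117 g CO₂ ÷ 44.009 g/mol = 0.0093549 mol
mol H = 2 × 0.1053 g H₂O ÷ 18.015 g/mol = 0.011690 mol
mol N = 2 × 0.06552 g N₂ ÷ 28.014 g/mol = 0.0046777 mol
mass O = 0.2271 − (0.11236 + 0.011784 + 0.065520) = 0.037434 g → mol O = 0.037434 ÷ 15.999 = 0.0023398 mol
Divide by the smallest (0.0023398 mol): C 3.998, H 4.996, N 1.999, O 1.000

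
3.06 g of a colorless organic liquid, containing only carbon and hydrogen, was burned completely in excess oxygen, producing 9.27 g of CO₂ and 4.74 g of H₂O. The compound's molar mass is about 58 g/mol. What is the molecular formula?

mol C = 9.27 g CO₂ ÷ 44.009 g/mol = 0.2106 mol
mol H = 2 × 4.74 g H₂O ÷ 18.015 g/mol = 0.5262 mol
Divide by the smallest (0.2106 mol): C 1.000, H 2.498
Multiplying each by 2 gives whole numbers: C 2.00, H 5.00
Empirical formula: C2H5
Empirical-formula mass = 29.06 g/mol; 58 ÷ 29.06 ≈ 2, so the molecular formula is C4H10.

C4H10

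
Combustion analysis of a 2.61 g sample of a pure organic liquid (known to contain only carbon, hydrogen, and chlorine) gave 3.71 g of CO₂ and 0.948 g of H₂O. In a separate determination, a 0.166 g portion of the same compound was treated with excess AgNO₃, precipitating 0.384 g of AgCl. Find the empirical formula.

mol C = 3.71 g CO₂ ÷ 44.009 g/mol = 0.08430 mol
mol H = 2 × 0.948 g H₂O ÷ 18.015 g/mol = 0.1052 mol
From the AgCl data: mol Cl per gram of compound = (0.384 ÷ 143.318) ÷ 0.166 = 0.01614 mol/g, so in the 2.61 g combustion sample mol Cl = 0.04213 mol
Divide by the smallest (0.04213 mol): C 2.001, H 2.498, Cl 1.000
Multiplying each by 2 gives whole numbers: C 4.00, H 5.00, Cl 2.00

C4H5Cl2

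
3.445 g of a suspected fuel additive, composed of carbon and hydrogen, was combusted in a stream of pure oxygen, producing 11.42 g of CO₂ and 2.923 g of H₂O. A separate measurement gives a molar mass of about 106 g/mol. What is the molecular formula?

mol C = 11.42 g CO₂ ÷ 44.009 g/mol = 0.25949 mol
mol H = 2 × 2.923 g H₂O ÷ 18.015 g/mol = 0.32451 mol
Divide by the smallest (0.25949 mol): C 1.000, H 1.251
Multiplying each by 4 gives whole numbers: C 4.00, H 5.00
Empirical formula: C4H5
Empirical-formula mass = 53.08 g/mol; 106 ÷ 53.08 ≈ 2, so the molecular formula is C8H10.

C8H10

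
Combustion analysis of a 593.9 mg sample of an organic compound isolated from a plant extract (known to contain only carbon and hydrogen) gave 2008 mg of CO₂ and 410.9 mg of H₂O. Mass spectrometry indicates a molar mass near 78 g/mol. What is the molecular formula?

mol C = 2.008 g CO₂ ÷ 44.009 g/mol = 0.045627 mol
mol H = 2 × 0.4109 g H₂O ÷ 18.015 g/mol = 0.045618 mol
Divide by the smallest (0.045618 mol): C 1.000, H 1.000
Empirical formula: CH
Empirical-formula mass = 13.02 g/mol; 78 ÷ 13.02 ≈ 6, so the molecular formula is C6H6.

C6H6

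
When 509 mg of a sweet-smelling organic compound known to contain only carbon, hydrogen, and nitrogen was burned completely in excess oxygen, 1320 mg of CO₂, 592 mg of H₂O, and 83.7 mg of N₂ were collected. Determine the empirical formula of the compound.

mol C = 1.32 g CO₂ ÷ 44.009 g/mol = 0.02999 mol
mol H = 2 × 0.592 g H₂O ÷ 18.015 g/mol = 0.06572 mol
mol N = 2 × 0.0837 g N₂ ÷ 28.014 g/mol = 0.005976 mol
Divide by the smallest (0.005976 mol): C 5.019, H 10.999, N 1.000

C5H11N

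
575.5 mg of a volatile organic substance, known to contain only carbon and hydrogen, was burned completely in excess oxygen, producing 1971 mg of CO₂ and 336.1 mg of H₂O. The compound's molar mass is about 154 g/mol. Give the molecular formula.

C12H10

mol C = 1.971 g CO₂ ÷ 44.009 g/mol = 0.044786 mol
mol H = 2 × 0.3361 g H₂O ÷ 18.015 g/mol = 0.037313 mol
Divide by the smallest (0.037313 mol): C 1.200, H 1.000
Multiplying each by 5 gives whole numbers: C 6.00, H 5.00
Empirical formula: C6H5
Empirical-formula mass = 77.11 g/mol; 154 ÷ 77.11 ≈ 2, so the molecular formula is C12H10.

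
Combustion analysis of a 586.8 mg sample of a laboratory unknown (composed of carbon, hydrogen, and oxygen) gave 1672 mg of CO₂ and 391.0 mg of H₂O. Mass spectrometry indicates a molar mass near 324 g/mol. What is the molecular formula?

mol C = 1.672 g CO₂ ÷ 44.009 g/mol = 0.037992 mol
mol H = 2 × 0.3910 g H₂O ÷ 18.015 g/mol = 0.043408 mol
mass O = 0.5868 − (0.45632 + 0.043756) = 0.086720 g → mol O = 0.086720 ÷ 15.999 = 0.0054203 mol
Divide by the smallest (0.0054203 mol): C 7.009, H 8.008, O 1.000
Empirical formula: C7H8O
Empirical-formula mass = 108.14 g/mol; 324 ÷ 108.14 ≈ 3, so the molecular formula is C21H24O3.

C21H24O3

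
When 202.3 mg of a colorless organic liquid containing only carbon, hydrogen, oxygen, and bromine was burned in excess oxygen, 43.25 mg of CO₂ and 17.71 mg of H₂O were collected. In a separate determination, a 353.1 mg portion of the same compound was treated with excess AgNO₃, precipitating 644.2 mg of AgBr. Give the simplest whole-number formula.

mol C = 0.04325 g CO₂ ÷ 44.009 g/mol = 0.00098275 mol
mol H = 2 × 0.01771 g H₂O ÷ 18.015 g/mol = 0.0019661 mol
From the AgBr data: mol Br per gram of compound = (0.6442 ÷ 187.772) ÷ 0.3531 = 0.0097161 mol/g, so in the 0.2023 g combustion sample mol Br = 0.0019656 mol
mass O = 0.2023 − (0.011804 + 0.0019819 + 0.15706) = 0.031458 g → mol O = 0.031458 ÷ 15.999 = 0.0019662 mol
Divide by the smallest (0.00098275 mol): C 1.000, H 2.001, Br 2.000, O 2.001

CH2Br2O2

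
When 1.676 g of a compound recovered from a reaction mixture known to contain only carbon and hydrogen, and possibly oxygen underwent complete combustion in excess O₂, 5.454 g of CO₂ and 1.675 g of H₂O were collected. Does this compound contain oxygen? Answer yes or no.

mol C = 5.454 g CO₂ ÷ 44.009 g/mol = 0.12393 mol
mol H = 2 × 1.675 g H₂O ÷ 18.015 g/mol = 0.18596 mol
C and H together account for 1.6760 g — essentially the entire 1.676 g sample — so the compound contains no oxygen.

no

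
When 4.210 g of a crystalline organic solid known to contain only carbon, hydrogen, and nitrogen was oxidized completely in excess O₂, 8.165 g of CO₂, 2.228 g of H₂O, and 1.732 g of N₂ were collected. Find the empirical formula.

mol C = 8.165 g CO₂ ÷ 44.009 g/mol = 0.18553 mol
mol H = 2 × 2.228 g H₂O ÷ 18.015 g/mol = 0.24735 mol
mol N = 2 × 1.732 g N₂ ÷ 28.014 g/mol = 0.12365 mol
Divide by the smallest (0.12365 mol): C 1.500, H 2.000, N 1.000
Multiplying each by 2 gives whole numbers: C 3.00, H 4.00, N 2.00

C3H4N2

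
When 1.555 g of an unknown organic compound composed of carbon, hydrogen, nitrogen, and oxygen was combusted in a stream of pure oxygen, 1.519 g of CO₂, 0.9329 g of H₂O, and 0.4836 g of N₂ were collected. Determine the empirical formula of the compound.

mol C = 1.519 g CO₂ ÷ 44.009 g/mol = 0.034516 mol
mol H = 2 × 0.9329 g H₂O ÷ 18.015 g/mol = 0.10357 mol
mol N = 2 × 0.4836 g N₂ ÷ 28.014 g/mol = 0.034526 mol
mass O = 1.555 − (0.41457 + 0.10440 + 0.48360) = 0.55243 g → mol O = 0.55243 ÷ 15.999 = 0.034529 mol
Divide by the smallest (0.034516 mol): C 1.000, H 3.001, N 1.000, O 1.000

CH3NO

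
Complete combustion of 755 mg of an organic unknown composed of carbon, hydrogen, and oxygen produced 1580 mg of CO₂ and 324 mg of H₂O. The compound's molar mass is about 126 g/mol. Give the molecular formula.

mol C = 1.58 g CO₂ ÷ 44.009 g/mol = 0.03590 mol
mol H = 2 × 0.324 g H₂O ÷ 18.015 g/mol = 0.03597 mol
mass O = 0.755 − (0.4312 + 0.03626) = 0.2875 g → mol O = 0.2875 ÷ 15.999 = 0.01797 mol
Divide by the smallest (0.01797 mol): C 1.998, H 2.002, O 1.000
Empirical formula: C2H2O
Empirical-formula mass = 42.04 g/mol; 126 ÷ 42.04 ≈ 3, so the molecular formula is C6H6O3.

C6H6O3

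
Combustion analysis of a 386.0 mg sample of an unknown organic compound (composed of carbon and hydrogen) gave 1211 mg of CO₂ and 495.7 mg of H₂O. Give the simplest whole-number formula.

CH2

mol C = 1.211 g CO₂ ÷ 44.009 g/mol = 0.027517 mol
mol H = 2 × 0.4957 g H₂O ÷ 18.015 g/mol = 0.055032 mol
Divide by the smallest (0.027517 mol): C 1.000, H 2.000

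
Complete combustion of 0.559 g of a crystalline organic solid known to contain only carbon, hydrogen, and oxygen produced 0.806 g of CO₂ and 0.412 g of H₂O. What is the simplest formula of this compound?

C2H5O2

mol C = 0.806 g CO₂ ÷ 44.009 g/mol = 0.01831 mol
mol H = 2 × 0.412 g H₂O ÷ 18.015 g/mol = 0.04574 mol
mass O = 0.559 − (0.2200 + 0.04611) = 0.2929 g → mol O = 0.2929 ÷ 15.999 = 0.01831 mol
Divide by the smallest (0.01831 mol): C 1.000, H 2.498, O 1.000
Multiplying each by 2 gives whole numbers: C 2.00, H 5.00, O 2.00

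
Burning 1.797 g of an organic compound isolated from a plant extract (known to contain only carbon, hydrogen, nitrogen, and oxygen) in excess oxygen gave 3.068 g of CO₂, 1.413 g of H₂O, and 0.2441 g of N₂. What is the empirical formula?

C4H9NO2

mol C = 3.068 g CO₂ ÷ 44.009 g/mol = 0.069713 mol
mol H = 2 × 1.413 g H₂O ÷ 18.015 g/mol = 0.15687 mol
mol N = 2 × 0.2441 g N₂ ÷ 28.014 g/mol = 0.017427 mol
mass O = 1.797 − (0.83732 + 0.15812 + 0.24410) = 0.55745 g → mol O = 0.55745 ÷ 15.999 = 0.034843 mol
Divide by the smallest (0.017427 mol): C 4.000, H 9.002, N 1.000, O 1.999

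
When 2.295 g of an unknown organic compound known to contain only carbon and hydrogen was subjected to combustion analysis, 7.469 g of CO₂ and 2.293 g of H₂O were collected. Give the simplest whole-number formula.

C2H3

mol C = 7.469 g CO₂ ÷ 44.009 g/mol = 0.16972 mol
mol H = 2 × 2.293 g H₂O ÷ 18.015 g/mol = 0.25457 mol
Divide by the smallest (0.16972 mol): C 1.000, H 1.500
Multiplying each by 2 gives whole numbers: C 2.00, H 3.00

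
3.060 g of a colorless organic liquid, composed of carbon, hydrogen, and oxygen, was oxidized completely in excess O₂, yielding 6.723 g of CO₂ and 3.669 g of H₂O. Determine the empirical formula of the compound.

mol C = 6.723 g CO₂ ÷ 44.009 g/mol = 0.15276 mol
mol H = 2 × 3.669 g H₂O ÷ 18.015 g/mol = 0.40733 mol
mass O = 3.060 − (1.8349 + 0.41059) = 0.81456 g → mol O = 0.81456 ÷ 15.999 = 0.050913 mol
Divide by the smallest (0.050913 mol): C 3.000, H 8.000, O 1.000

C3H8O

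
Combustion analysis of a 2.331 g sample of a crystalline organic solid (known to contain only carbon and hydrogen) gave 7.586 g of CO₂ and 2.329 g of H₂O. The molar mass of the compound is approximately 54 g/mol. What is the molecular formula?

mol C = 7.586 g CO₂ ÷ 44.009 g/mol = 0.17237 mol
mol H = 2 × 2.329 g H₂O ÷ 18.015 g/mol = 0.25856 mol
Divide by the smallest (0.17237 mol): C 1.000, H 1.500
Multiplying each by 2 gives whole numbers: C 2.00, H 3.00
Empirical formula: C2H3
Empirical-formula mass = 27.05 g/mol; 54 ÷ 27.05 ≈ 2, so the molecular formula is C4H6.

C4H6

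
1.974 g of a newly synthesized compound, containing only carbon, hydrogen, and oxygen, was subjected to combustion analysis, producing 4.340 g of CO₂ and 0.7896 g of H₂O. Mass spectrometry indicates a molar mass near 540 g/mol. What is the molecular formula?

C27H24O12

mol C = 4.340 g CO₂ ÷ 44.009 g/mol = 0.098616 mol
mol H = 2 × 0.7896 g H₂O ÷ 18.015 g/mol = 0.087660 mol
mass O = 1.974 − (1.1845 + 0.088362) = 0.70116 g → mol O = 0.70116 ÷ 15.999 = 0.043825 mol
Divide by the smallest (0.043825 mol): C 2.250, H 2.000, O 1.000
Multiplying each by 4 gives whole numbers: C 9.00, H 8.00, O 4.00
Empirical formula: C9H8O4
Empirical-formula mass = 180.16 g/mol; 540 ÷ 180.16 ≈ 3, so the molecular formula is C27H24O12.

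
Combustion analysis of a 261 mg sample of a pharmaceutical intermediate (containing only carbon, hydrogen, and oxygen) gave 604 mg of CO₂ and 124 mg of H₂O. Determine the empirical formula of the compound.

C8H8O3

mol C = 0.604 g CO₂ ÷ 44.009 g/mol = 0.01372 mol
mol H = 2 × 0.124 g H₂O ÷ 18.015 g/mol = 0.01377 mol
mass O = 0.261 − (0.1648 + 0.01388) = 0.08228 g → mol O = 0.08228 ÷ 15.999 = 0.005143 mol
Divide by the smallest (0.005143 mol): C 2.669, H 2.677, O 1.000
Multiplying each by 3 gives whole numbers: C 8.01, H 8.03, O 3.00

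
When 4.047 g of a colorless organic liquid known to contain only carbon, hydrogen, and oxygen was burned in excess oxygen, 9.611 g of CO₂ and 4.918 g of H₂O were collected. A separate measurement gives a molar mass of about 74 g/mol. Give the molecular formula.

C4H10O

mol C = 9.611 g CO₂ ÷ 44.009 g/mol = 0.21839 mol
mol H = 2 × 4.918 g H₂O ÷ 18.015 g/mol = 0.54599 mol
mass O = 4.047 − (2.6230 + 0.55036) = 0.87359 g → mol O = 0.87359 ÷ 15.999 = 0.054603 mol
Divide by the smallest (0.054603 mol): C 4.000, H 9.999, O 1.000
Empirical formula: C4H10O
Empirical-formula mass = 74.12 g/mol; 74 ÷ 74.12 ≈ 1, so the molecular formula is C4H10O.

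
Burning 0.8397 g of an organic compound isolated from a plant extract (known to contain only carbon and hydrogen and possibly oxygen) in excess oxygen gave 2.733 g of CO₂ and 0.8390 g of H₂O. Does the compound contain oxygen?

no

mol C = 2.733 g CO₂ ÷ 44.009 g/mol = 0.062101 mol
mol H = 2 × 0.8390 g H₂O ÷ 18.015 g/mol = 0.093145 mol
C and H together account for 0.83978 g — essentially the entire 0.8397 g sample — so the compound contains no oxygen.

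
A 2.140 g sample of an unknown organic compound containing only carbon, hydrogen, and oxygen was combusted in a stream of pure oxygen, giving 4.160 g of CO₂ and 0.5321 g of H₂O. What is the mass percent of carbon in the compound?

53.05%

mol C = 4.160 g CO₂ ÷ 44.009 g/mol = 0.094526 mol
mol H = 2 × 0.5321 g H₂O ÷ 18.015 g/mol = 0.059073 mol
mass O = 2.140 − (1.1354 + 0.059546) = 0.94510 g → mol O = 0.94510 ÷ 15.999 = 0.059073 mol
mass % C = 1.1354 g ÷ 2.140 g × 100%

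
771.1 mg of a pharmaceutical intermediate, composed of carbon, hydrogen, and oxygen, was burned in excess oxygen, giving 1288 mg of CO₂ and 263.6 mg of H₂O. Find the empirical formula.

C6H6O5

mol C = 1.288 g CO₂ ÷ 44.009 g/mol = 0.029267 mol
mol H = 2 × 0.2636 g H₂O ÷ 18.015 g/mol = 0.029265 mol
mass O = 0.7711 − (0.35152 + 0.029499) = 0.39008 g → mol O = 0.39008 ÷ 15.999 = 0.024381 mol
Divide by the smallest (0.024381 mol): C 1.200, H 1.200, O 1.000
Multiplying each by 5 gives whole numbers: C 6.00, H 6.00, O 5.00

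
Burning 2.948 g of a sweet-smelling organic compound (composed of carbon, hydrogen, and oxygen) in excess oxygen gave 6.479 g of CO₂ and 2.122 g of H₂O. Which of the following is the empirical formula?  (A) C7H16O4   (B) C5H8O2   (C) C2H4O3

mol C = 6.479 g CO₂ ÷ 44.009 g/mol = 0.14722 mol
mol H = 2 × 2.122 g H₂O ÷ 18.015 g/mol = 0.23558 mol
mass O = 2.948 − (1.7683 + 0.23747) = 0.94228 g → mol O = 0.94228 ÷ 15.999 = 0.058896 mol
Divide by the smallest (0.058896 mol): C 2.500, H 4.000, O 1.000
Multiplying each by 2 gives whole numbers: C 5.00, H 8.00, O 2.00

(B) C5H8O2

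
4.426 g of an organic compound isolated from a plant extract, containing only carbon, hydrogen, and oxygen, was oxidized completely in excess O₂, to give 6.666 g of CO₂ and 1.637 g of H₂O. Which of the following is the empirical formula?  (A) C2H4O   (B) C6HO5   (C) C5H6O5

mol C = 6.666 g CO₂ ÷ 44.009 g/mol = 0.15147 mol
mol H = 2 × 1.637 g H₂O ÷ 18.015 g/mol = 0.18174 mol
mass O = 4.426 − (1.8193 + 0.18319) = 2.4235 g → mol O = 2.4235 ÷ 15.999 = 0.15148 mol
Divide by the smallest (0.15147 mol): C 1.000, H 1.200, O 1.000
Multiplying each by 5 gives whole numbers: C 5.00, H 6.00, O 5.00

(C) C5H6O5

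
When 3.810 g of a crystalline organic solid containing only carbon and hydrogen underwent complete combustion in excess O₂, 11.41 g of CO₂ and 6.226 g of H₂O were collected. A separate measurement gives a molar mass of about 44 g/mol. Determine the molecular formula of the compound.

C3H8

mol C = 11.41 g CO₂ ÷ 44.009 g/mol = 0.25927 mol
mol H = 2 × 6.226 g H₂O ÷ 18.015 g/mol = 0.69120 mol
Divide by the smallest (0.25927 mol): C 1.000, H 2.666
Multiplying each by 3 gives whole numbers: C 3.00, H 8.00
Empirical formula: C3H8
Empirical-formula mass = 44.10 g/mol; 44 ÷ 44.10 ≈ 1, so the molecular formula is C3H8.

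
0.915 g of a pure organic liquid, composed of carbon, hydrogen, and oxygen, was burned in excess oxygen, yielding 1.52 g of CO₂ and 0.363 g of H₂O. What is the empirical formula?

mol C = 1.52 g CO₂ ÷ 44.009 g/mol = 0.03454 mol
mol H = 2 × 0.363 g H₂O ÷ 18.015 g/mol = 0.04030 mol
mass O = 0.915 − (0.4148 + 0.04062) = 0.4595 g → mol O = 0.4595 ÷ 15.999 = 0.02872 mol
Divide by the smallest (0.02872 mol): C 1.202, H 1.403, O 1.000
Multiplying each by 5 gives whole numbers: C 6.01, H 7.02, O 5.00

C6H7O5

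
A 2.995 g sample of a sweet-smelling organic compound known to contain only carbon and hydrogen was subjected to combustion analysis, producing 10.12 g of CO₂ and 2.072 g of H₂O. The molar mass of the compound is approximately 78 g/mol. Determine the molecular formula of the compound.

mol C = 10.12 g CO₂ ÷ 44.009 g/mol = 0.22995 mol
mol H = 2 × 2.072 g H₂O ÷ 18.015 g/mol = 0.23003 mol
Divide by the smallest (0.22995 mol): C 1.000, H 1.000
Empirical formula: CH
Empirical-formula mass = 13.02 g/mol; 78 ÷ 13.02 ≈ 6, so the molecular formula is C6H6.

C6H6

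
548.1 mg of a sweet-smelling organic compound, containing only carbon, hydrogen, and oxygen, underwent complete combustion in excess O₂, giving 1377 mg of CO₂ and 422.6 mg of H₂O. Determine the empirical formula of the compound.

C4H6O

mol C = 1.377 g CO₂ ÷ 44.009 g/mol = 0.031289 mol
mol H = 2 × 0.4226 g H₂O ÷ 18.015 g/mol = 0.046916 mol
mass O = 0.5481 − (0.37581 + 0.047292) = 0.12500 g → mol O = 0.12500 ÷ 15.999 = 0.0078127 mol
Divide by the smallest (0.0078127 mol): C 4.005, H 6.005, O 1.000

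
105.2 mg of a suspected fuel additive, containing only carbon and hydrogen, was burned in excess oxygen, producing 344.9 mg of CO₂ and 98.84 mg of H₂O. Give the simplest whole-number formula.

C5H7

mol C = 0.3449 g CO₂ ÷ 44.009 g/mol = 0.0078370 mol
mol H = 2 × 0.09884 g H₂O ÷ 18.015 g/mol = 0.010973 mol
Divide by the smallest (0.0078370 mol): C 1.000, H 1.400
Multiplying each by 5 gives whole numbers: C 5.00, H 7.00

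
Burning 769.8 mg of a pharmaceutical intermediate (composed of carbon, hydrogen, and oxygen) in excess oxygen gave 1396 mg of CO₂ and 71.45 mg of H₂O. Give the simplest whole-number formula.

mol C = 1.396 g CO₂ ÷ 44.009 g/mol = 0.031721 mol
mol H = 2 × 0.07145 g H₂O ÷ 18.015 g/mol = 0.0079323 mol
mass O = 0.7698 − (0.38100 + 0.0079957) = 0.38081 g → mol O = 0.38081 ÷ 15.999 = 0.023802 mol
Divide by the smallest (0.0079323 mol): C 3.999, H 1.000, O 3.001

C4HO3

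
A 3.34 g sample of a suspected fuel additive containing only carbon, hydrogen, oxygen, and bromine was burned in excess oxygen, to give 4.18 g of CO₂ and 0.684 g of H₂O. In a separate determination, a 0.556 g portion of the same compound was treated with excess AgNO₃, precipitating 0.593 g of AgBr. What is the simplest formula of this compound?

C5H4BrO2

mol C = 4.18 g CO₂ ÷ 44.009 g/mol = 0.09498 mol
mol H = 2 × 0.684 g H₂O ÷ 18.015 g/mol = 0.07594 mol
From the AgBr data: mol Br per gram of compound = (0.593 ÷ 187.772) ÷ 0.556 = 0.005680 mol/g, so in the 3.34 g combustion sample mol Br = 0.01897 mol
mass O = 3.34 − (1.141 + 0.07654 + 1.516) = 0.6068 g → mol O = 0.6068 ÷ 15.999 = 0.03793 mol
Divide by the smallest (0.01897 mol): C 5.007, H 4.003, Br 1.000, O 1.999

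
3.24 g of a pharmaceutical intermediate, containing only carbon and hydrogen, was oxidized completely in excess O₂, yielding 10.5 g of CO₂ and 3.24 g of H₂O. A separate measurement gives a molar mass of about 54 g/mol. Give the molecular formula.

mol C = 10.5 g CO₂ ÷ 44.009 g/mol = 0.2386 mol
mol H = 2 × 3.24 g H₂O ÷ 18.015 g/mol = 0.3597 mol
Divide by the smallest (0.2386 mol): C 1.000, H 1.508
Multiplying each by 2 gives whole numbers: C 2.00, H 3.02
Empirical formula: C2H3
Empirical-formula mass = 27.05 g/mol; 54 ÷ 27.05 ≈ 2, so the molecular formula is C4H6.

C4H6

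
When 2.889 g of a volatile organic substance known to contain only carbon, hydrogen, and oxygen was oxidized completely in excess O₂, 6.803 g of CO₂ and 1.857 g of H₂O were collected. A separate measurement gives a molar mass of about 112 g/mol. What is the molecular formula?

mol C = 6.803 g CO₂ ÷ 44.009 g/mol = 0.15458 mol
mol H = 2 × 1.857 g H₂O ÷ 18.015 g/mol = 0.20616 mol
mass O = 2.889 − (1.8567 + 0.20781) = 0.82450 g → mol O = 0.82450 ÷ 15.999 = 0.051535 mol
Divide by the smallest (0.051535 mol): C 3.000, H 4.000, O 1.000
Empirical formula: C3H4O
Empirical-formula mass = 56.06 g/mol; 112 ÷ 56.06 ≈ 2, so the molecular formula is C6H8O2.

C6H8O2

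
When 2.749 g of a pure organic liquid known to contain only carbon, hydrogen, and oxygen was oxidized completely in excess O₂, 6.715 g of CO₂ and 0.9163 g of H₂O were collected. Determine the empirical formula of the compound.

C3H2O

mol C = 6.715 g CO₂ ÷ 44.009 g/mol = 0.15258 mol
mol H = 2 × 0.9163 g H₂O ÷ 18.015 g/mol = 0.10173 mol
mass O = 2.749 − (1.8327 + 0.10254) = 0.81379 g → mol O = 0.81379 ÷ 15.999 = 0.050865 mol
Divide by the smallest (0.050865 mol): C 3.000, H 2.000, O 1.000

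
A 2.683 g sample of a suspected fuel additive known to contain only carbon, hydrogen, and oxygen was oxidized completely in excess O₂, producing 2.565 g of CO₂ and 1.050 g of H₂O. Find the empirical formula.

mol C = 2.565 g CO₂ ÷ 44.009 g/mol = 0.058284 mol
mol H = 2 × 1.050 g H₂O ÷ 18.015 g/mol = 0.11657 mol
mass O = 2.683 − (0.70004 + 0.11750) = 1.8655 g → mol O = 1.8655 ÷ 15.999 = 0.11660 mol
Divide by the smallest (0.058284 mol): C 1.000, H 2.000, O 2.001

CH2O2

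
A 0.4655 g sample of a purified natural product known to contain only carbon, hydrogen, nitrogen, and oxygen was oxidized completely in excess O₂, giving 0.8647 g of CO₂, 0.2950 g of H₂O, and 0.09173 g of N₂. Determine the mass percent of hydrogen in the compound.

7.09%

mol C = 0.8647 g CO₂ ÷ 44.009 g/mol = 0.019648 mol
mol H = 2 × 0.2950 g H₂O ÷ 18.015 g/mol = 0.032750 mol
mol N = 2 × 0.09173 g N₂ ÷ 28.014 g/mol = 0.0065489 mol
mass O = 0.4655 − (0.23600 + 0.033012 + 0.091730) = 0.10476 g → mol O = 0.10476 ÷ 15.999 = 0.0065481 mol
mass % H = 0.033012 g ÷ 0.4655 g × 100%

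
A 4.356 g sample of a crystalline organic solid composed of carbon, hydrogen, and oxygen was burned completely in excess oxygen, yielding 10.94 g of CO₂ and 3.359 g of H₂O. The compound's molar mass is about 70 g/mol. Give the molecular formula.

C4H6O

mol C = 10.94 g CO₂ ÷ 44.009 g/mol = 0.24859 mol
mol H = 2 × 3.359 g H₂O ÷ 18.015 g/mol = 0.37291 mol
mass O = 4.356 − (2.9858 + 0.37589) = 0.99434 g → mol O = 0.99434 ÷ 15.999 = 0.062150 mol
Divide by the smallest (0.062150 mol): C 4.000, H 6.000, O 1.000
Empirical formula: C4H6O
Empirical-formula mass = 70.09 g/mol; 70 ÷ 70.09 ≈ 1, so the molecular formula is C4H6O.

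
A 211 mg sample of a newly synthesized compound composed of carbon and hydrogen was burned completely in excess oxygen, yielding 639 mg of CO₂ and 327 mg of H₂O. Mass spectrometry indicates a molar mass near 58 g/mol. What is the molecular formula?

mol C = 0.639 g CO₂ ÷ 44.009 g/mol = 0.01452 mol
mol H = 2 × 0.327 g H₂O ÷ 18.015 g/mol = 0.03630 mol
Divide by the smallest (0.01452 mol): C 1.000, H 2.500
Multiplying each by 2 gives whole numbers: C 2.00, H 5.00
Empirical formula: C2H5
Empirical-formula mass = 29.06 g/mol; 58 ÷ 29.06 ≈ 2, so the molecular formula is C4H10.

C4H10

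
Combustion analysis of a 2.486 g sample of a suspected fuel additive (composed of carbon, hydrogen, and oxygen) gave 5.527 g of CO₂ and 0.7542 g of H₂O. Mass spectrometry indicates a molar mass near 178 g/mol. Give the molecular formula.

C9H6O4

mol C = 5.527 g CO₂ ÷ 44.009 g/mol = 0.12559 mol
mol H = 2 × 0.7542 g H₂O ÷ 18.015 g/mol = 0.083730 mol
mass O = 2.486 − (1.5084 + 0.084400) = 0.89316 g → mol O = 0.89316 ÷ 15.999 = 0.055826 mol
Divide by the smallest (0.055826 mol): C 2.250, H 1.500, O 1.000
Multiplying each by 4 gives whole numbers: C 9.00, H 6.00, O 4.00
Empirical formula: C9H6O4
Empirical-formula mass = 178.14 g/mol; 178 ÷ 178.14 ≈ 1, so the molecular formula is C9H6O4.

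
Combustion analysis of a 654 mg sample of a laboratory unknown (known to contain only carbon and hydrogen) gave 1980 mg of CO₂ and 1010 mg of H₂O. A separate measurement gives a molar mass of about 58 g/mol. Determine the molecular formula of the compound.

mol C = 1.98 g CO₂ ÷ 44.009 g/mol = 0.04499 mol
mol H = 2 × 1.01 g H₂O ÷ 18.015 g/mol = 0.1121 mol
Divide by the smallest (0.04499 mol): C 1.000, H 2.492
Multiplying each by 2 gives whole numbers: C 2.00, H 4.98
Empirical formula: C2H5
Empirical-formula mass = 29.06 g/mol; 58 ÷ 29.06 ≈ 2, so the molecular formula is C4H10.

C4H10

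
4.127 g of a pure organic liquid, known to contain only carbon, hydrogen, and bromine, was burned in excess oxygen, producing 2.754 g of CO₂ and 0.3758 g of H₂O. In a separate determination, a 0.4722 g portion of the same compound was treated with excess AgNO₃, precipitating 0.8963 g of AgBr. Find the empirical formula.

C3H2Br2

mol C = 2.754 g CO₂ ÷ 44.009 g/mol = 0.062578 mol
mol H = 2 × 0.3758 g H₂O ÷ 18.015 g/mol = 0.041721 mol
From the AgBr data: mol Br per gram of compound = (0.8963 ÷ 187.772) ÷ 0.4722 = 0.010109 mol/g, so in the 4.127 g combustion sample mol Br = 0.041719 mol
Divide by the smallest (0.041719 mol): C 1.500, H 1.000, Br 1.000
Multiplying each by 2 gives whole numbers: C 3.00, H 2.00, Br 2.00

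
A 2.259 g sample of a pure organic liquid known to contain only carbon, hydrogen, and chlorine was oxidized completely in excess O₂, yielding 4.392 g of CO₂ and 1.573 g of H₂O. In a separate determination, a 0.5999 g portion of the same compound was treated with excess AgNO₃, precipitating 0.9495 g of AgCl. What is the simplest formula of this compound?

mol C = 4.392 g CO₂ ÷ 44.009 g/mol = 0.099798 mol
mol H = 2 × 1.573 g H₂O ÷ 18.015 g/mol = 0.17463 mol
From the AgCl data: mol Cl per gram of compound = (0.9495 ÷ 143.318) ÷ 0.5999 = 0.011044 mol/g, so in the 2.259 g combustion sample mol Cl = 0.024948 mol
Divide by the smallest (0.024948 mol): C 4.000, H 7.000, Cl 1.000

C4H7Cl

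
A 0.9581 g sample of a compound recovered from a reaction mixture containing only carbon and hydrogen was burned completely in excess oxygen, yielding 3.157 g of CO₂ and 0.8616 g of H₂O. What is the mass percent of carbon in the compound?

mol C = 3.157 g CO₂ ÷ 44.009 g/mol = 0.071735 mol
mol H = 2 × 0.8616 g H₂O ÷ 18.015 g/mol = 0.095654 mol
mass % C = 0.86161 g ÷ 0.9581 g × 100%

89.93%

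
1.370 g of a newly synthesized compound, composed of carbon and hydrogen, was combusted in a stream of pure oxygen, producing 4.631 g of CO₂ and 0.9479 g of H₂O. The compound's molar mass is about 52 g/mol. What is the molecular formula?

C4H4

mol C = 4.631 g CO₂ ÷ 44.009 g/mol = 0.10523 mol
mol H = 2 × 0.9479 g H₂O ÷ 18.015 g/mol = 0.10523 mol
Divide by the smallest (0.10523 mol): C 1.000, H 1.000
Empirical formula: CH
Empirical-formula mass = 13.02 g/mol; 52 ÷ 13.02 ≈ 4, so the molecular formula is C4H4.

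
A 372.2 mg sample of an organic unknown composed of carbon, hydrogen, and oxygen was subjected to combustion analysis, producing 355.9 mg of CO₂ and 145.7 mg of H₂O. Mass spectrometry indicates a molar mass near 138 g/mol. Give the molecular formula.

mol C = 0.3559 g CO₂ ÷ 44.009 g/mol = 0.0080870 mol
mol H = 2 × 0.1457 g H₂O ÷ 18.015 g/mol = 0.016175 mol
mass O = 0.3722 − (0.097133 + 0.016305) = 0.25876 g → mol O = 0.25876 ÷ 15.999 = 0.016174 mol
Divide by the smallest (0.0080870 mol): C 1.000, H 2.000, O 2.000
Empirical formula: CH2O2
Empirical-formula mass = 46.02 g/mol; 138 ÷ 46.02 ≈ 3, so the molecular formula is C3H6O6.

C3H6O6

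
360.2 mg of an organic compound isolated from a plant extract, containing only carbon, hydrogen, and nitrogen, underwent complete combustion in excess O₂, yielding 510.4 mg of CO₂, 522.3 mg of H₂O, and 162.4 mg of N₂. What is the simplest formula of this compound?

mol C = 0.5104 g CO₂ ÷ 44.009 g/mol = 0.011598 mol
mol H = 2 × 0.5223 g H₂O ÷ 18.015 g/mol = 0.057985 mol
mol N = 2 × 0.1624 g N₂ ÷ 28.014 g/mol = 0.011594 mol
Divide by the smallest (0.011594 mol): C 1.000, H 5.001, N 1.000

CH5N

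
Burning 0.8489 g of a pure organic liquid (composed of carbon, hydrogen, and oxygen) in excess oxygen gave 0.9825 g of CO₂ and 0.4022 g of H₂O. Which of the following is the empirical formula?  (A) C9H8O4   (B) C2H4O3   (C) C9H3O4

(B) C2H4O3

mol C = 0.9825 g CO₂ ÷ 44.009 g/mol = 0.022325 mol
mol H = 2 × 0.4022 g H₂O ÷ 18.015 g/mol = 0.044652 mol
mass O = 0.8489 − (0.26815 + 0.045009) = 0.53575 g → mol O = 0.53575 ÷ 15.999 = 0.033486 mol
Divide by the smallest (0.022325 mol): C 1.000, H 2.000, O 1.500
Multiplying each by 2 gives whole numbers: C 2.00, H 4.00, O 3.00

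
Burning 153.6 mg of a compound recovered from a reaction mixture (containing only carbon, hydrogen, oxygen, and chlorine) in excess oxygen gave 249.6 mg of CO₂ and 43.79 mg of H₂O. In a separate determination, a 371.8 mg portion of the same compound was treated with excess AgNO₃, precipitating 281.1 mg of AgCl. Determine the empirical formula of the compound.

mol C = 0.2496 g CO₂ ÷ 44.009 g/mol = 0.0056716 mol
mol H = 2 × 0.04379 g H₂O ÷ 18.015 g/mol = 0.0048615 mol
From the AgCl data: mol Cl per gram of compound = (0.2811 ÷ 143.318) ÷ 0.3718 = 0.0052753 mol/g, so in the 0.1536 g combustion sample mol Cl = 0.00081029 mol
mass O = 0.1536 − (0.068121 + 0.0049004 + 0.028725) = 0.051854 g → mol O = 0.051854 ÷ 15.999 = 0.0032410 mol
Divide by the smallest (0.00081029 mol): C 6.999, H 6.000, Cl 1.000, O 4.000

C7H6ClO4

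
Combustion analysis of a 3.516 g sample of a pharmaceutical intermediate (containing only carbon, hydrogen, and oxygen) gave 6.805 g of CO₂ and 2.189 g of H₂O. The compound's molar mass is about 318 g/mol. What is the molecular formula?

mol C = 6.805 g CO₂ ÷ 44.009 g/mol = 0.15463 mol
mol H = 2 × 2.189 g H₂O ÷ 18.015 g/mol = 0.24302 mol
mass O = 3.516 − (1.8572 + 0.24496) = 1.4138 g → mol O = 1.4138 ÷ 15.999 = 0.088368 mol
Divide by the smallest (0.088368 mol): C 1.750, H 2.750, O 1.000
Multiplying each by 4 gives whole numbers: C 7.00, H 11.00, O 4.00
Empirical formula: C7H11O4
Empirical-formula mass = 159.16 g/mol; 318 ÷ 159.16 ≈ 2, so the molecular formula is C14H22O8.

C14H22O8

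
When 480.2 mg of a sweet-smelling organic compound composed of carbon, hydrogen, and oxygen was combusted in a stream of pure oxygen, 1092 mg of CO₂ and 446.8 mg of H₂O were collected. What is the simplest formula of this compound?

C3H6O

mol C = 1.092 g CO₂ ÷ 44.009 g/mol = 0.024813 mol
mol H = 2 × 0.4468 g H₂O ÷ 18.015 g/mol = 0.049603 mol
mass O = 0.4802 − (0.29803 + 0.050000) = 0.13217 g → mol O = 0.13217 ÷ 15.999 = 0.0082611 mol
Divide by the smallest (0.0082611 mol): C 3.004, H 6.004, O 1.000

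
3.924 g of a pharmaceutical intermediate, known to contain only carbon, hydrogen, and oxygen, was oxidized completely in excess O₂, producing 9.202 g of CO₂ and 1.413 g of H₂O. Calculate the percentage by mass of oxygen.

31.97%

mol C = 9.202 g CO₂ ÷ 44.009 g/mol = 0.20909 mol
mol H = 2 × 1.413 g H₂O ÷ 18.015 g/mol = 0.15687 mol
mass O = 3.924 − (2.5114 + 0.15812) = 1.2545 g → mol O = 1.2545 ÷ 15.999 = 0.078408 mol
mass % O = 1.2545 g ÷ 3.924 g × 100%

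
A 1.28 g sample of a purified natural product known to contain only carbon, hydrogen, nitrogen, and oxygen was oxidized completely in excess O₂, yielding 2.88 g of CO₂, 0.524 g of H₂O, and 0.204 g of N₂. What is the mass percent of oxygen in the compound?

18.1%

mol C = 2.88 g CO₂ ÷ 44.009 g/mol = 0.06544 mol
mol H = 2 × 0.524 g H₂O ÷ 18.015 g/mol = 0.05817 mol
mol N = 2 × 0.204 g N₂ ÷ 28.014 g/mol = 0.01456 mol
mass O = 1.28 − (0.7860 + 0.05864 + 0.2040) = 0.2313 g → mol O = 0.2313 ÷ 15.999 = 0.01446 mol
mass % O = 0.2313 g ÷ 1.28 g × 100%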